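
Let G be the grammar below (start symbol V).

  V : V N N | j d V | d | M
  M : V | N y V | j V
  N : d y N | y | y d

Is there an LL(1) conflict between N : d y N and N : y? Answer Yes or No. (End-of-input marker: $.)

No

FIRST(d y N) = { d } and FIRST(y) = { y }.
The FIRST sets are disjoint and neither alternative is nullable — no conflict.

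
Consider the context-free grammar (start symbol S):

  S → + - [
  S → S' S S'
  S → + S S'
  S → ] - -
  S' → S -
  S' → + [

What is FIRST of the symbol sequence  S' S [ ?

Add FIRST(S') = { +, ] }; S' is not nullable, stop.

{ +, ] }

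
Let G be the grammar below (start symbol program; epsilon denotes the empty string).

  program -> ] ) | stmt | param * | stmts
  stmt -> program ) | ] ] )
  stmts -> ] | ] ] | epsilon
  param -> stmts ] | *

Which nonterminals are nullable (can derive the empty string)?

Directly nullable (have an epsilon-production): stmts.
program -> stmts with every symbol nullable, so program is nullable.
No other nonterminal has a production whose RHS symbols are all nullable.

{ program, stmts }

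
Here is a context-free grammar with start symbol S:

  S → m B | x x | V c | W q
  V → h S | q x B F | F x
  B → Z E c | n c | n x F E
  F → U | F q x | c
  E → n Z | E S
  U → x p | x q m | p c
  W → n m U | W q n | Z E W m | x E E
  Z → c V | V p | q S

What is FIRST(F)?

{ c, p, x }

From F → U: add FIRST(U) = { p, x }.
From F → F q x: add FIRST(F) = { c, p, x }.
F → c contributes {c}.
Union: FIRST(F) = { c, p, x }.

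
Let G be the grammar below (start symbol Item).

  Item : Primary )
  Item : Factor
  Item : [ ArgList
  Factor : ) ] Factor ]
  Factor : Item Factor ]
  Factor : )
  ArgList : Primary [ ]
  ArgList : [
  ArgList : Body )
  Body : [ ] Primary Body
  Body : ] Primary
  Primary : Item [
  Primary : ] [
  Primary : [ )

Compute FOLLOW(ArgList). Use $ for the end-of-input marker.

{ $, ), [, ] }

In Item : [ ArgList: ArgList is at the end, add FOLLOW(Item) = { $, ), [, ] }.
Union: FOLLOW(ArgList) = { $, ), [, ] }.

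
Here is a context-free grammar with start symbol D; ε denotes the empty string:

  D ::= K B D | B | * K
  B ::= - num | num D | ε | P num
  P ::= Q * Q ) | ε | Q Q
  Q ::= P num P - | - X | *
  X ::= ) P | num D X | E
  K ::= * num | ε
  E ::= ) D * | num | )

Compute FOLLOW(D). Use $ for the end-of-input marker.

{ $, ), *, -, num }

D is the start symbol, so $ ∈ FOLLOW(D).
In D ::= K B D: D is at the end, add FOLLOW(D) = { $, ), *, -, num }.
In B ::= num D: D is at the end, add FOLLOW(B) = { $, ), *, -, num }.
In X ::= num D X: add FIRST(X) = { ), num }.
In E ::= ) D *: add FIRST(*) = { * }.
Union: FOLLOW(D) = { $, ), *, -, num }.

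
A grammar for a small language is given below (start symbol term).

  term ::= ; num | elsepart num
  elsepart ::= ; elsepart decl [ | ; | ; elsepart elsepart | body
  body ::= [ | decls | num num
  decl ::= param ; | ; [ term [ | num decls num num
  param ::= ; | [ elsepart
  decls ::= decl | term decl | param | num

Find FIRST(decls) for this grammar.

From decls ::= decl: add FIRST(decl) = { ;, [, num }.
From decls ::= term decl: add FIRST(term) = { ;, [, num }.
From decls ::= param: add FIRST(param) = { ;, [ }.
decls ::= num contributes {num}.
Union: FIRST(decls) = { ;, [, num }.

{ ;, [, num }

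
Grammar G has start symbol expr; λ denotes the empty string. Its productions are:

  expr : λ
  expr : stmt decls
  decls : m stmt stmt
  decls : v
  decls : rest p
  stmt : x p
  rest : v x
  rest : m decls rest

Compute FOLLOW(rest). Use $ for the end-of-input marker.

{ p }

In decls : rest p: add FIRST(p) = { p }.
In rest : m decls rest: rest is at the end, add FOLLOW(rest) = { p }.
Union: FOLLOW(rest) = { p }.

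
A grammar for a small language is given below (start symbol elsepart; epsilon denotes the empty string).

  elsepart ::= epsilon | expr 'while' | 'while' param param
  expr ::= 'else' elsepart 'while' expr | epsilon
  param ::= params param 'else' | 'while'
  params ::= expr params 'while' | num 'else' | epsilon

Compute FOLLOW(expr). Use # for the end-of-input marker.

In elsepart ::= expr 'while': add FIRST('while') = { 'while' }.
In expr ::= 'else' elsepart 'while' expr: expr is at the end, add FOLLOW(expr) = { 'else', 'while', num }.
In params ::= expr params 'while': add FIRST(params 'while') = { 'else', 'while', num }.
Union: FOLLOW(expr) = { 'else', 'while', num }.

{ 'else', 'while', num }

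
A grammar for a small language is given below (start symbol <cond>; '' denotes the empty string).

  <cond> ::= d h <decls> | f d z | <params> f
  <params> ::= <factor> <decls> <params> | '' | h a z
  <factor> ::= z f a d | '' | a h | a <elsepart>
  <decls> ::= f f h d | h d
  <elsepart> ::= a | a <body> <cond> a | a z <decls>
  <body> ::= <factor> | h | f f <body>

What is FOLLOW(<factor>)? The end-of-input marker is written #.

In <params> ::= <factor> <decls> <params>: add FIRST(<decls> <params>) = { f, h }.
In <body> ::= <factor>: <factor> is at the end, add FOLLOW(<body>) = { a, d, f, h, z }.
Union: FOLLOW(<factor>) = { a, d, f, h, z }.

{ a, d, f, h, z }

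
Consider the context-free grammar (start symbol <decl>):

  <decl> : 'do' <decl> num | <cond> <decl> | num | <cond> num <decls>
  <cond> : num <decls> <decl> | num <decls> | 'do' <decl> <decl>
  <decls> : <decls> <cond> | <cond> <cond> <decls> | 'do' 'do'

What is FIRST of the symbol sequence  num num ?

num is a terminal; add {num} and stop.

{ num }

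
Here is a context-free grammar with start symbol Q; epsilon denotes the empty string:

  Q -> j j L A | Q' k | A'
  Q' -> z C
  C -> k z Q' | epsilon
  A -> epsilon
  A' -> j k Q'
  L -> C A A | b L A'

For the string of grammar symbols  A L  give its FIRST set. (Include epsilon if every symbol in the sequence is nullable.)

Add FIRST(A)\{epsilon} = {  }; A is nullable, continue.
Add FIRST(L)\{epsilon} = { b, k }; L is nullable, continue.
Every symbol is nullable, so include epsilon.

{ b, k, epsilon }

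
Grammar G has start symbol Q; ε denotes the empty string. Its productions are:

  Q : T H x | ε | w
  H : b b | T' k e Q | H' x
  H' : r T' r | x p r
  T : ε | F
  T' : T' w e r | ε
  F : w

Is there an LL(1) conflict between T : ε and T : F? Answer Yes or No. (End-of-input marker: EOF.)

FIRST(ε) = { ε } and FIRST(F) = { w }.
The first alternative is nullable and FOLLOW(T) = { b, k, r, w, x } shares w with FIRST of the second — conflict.

Yes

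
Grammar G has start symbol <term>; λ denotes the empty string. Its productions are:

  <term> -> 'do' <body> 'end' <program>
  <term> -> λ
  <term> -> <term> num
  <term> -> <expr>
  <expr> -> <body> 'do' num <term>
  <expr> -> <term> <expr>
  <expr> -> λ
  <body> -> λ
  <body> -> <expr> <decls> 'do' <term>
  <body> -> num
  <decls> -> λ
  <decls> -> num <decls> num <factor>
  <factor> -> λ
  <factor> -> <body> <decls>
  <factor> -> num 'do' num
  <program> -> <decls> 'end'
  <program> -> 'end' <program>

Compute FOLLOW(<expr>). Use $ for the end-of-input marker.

In <term> -> <expr>: <expr> is at the end, add FOLLOW(<term>) = { $, 'do', 'end', num }.
In <expr> -> <term> <expr>: <expr> is at the end, add FOLLOW(<expr>) = { $, 'do', 'end', num }.
In <body> -> <expr> <decls> 'do' <term>: add FIRST(<decls> 'do' <term>) = { 'do', num }.
Union: FOLLOW(<expr>) = { $, 'do', 'end', num }.

{ $, 'do', 'end', num }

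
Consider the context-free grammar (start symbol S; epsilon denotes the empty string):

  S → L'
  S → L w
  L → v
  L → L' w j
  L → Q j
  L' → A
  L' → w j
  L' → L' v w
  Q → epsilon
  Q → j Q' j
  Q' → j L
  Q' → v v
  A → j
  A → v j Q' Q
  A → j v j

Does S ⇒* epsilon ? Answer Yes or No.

Nullable nonterminals: Q.
No production of S has an RHS whose symbols are all nullable, so S is not nullable.

No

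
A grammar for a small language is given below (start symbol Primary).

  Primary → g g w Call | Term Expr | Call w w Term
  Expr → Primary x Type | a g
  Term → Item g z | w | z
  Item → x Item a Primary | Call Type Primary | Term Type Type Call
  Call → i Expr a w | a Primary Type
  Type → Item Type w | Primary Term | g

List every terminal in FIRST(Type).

{ a, g, i, w, x, z }

From Type → Item Type w: add FIRST(Item) = { a, i, w, x, z }.
From Type → Primary Term: add FIRST(Primary) = { a, g, i, w, x, z }.
Type → g contributes {g}.
Union: FIRST(Type) = { a, g, i, w, x, z }.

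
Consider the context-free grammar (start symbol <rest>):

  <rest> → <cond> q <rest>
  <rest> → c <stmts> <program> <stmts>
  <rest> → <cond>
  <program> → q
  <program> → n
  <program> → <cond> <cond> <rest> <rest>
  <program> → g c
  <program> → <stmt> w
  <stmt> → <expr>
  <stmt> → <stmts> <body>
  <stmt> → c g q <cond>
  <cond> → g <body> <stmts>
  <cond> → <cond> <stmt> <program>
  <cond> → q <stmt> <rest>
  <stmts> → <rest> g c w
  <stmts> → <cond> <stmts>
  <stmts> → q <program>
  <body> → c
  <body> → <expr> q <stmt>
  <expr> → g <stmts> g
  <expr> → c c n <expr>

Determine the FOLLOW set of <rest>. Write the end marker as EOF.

<rest> is the start symbol, so EOF ∈ FOLLOW(<rest>).
In <rest> → <cond> q <rest>: <rest> is at the end, add FOLLOW(<rest>) = { EOF, c, g, n, q, w }.
In <program> → <cond> <cond> <rest> <rest>: add FIRST(<rest>) = { c, g, q }.
In <program> → <cond> <cond> <rest> <rest>: <rest> is at the end, add FOLLOW(<program>) = { EOF, c, g, n, q, w }.
In <cond> → q <stmt> <rest>: <rest> is at the end, add FOLLOW(<cond>) = { EOF, c, g, n, q, w }.
In <stmts> → <rest> g c w: add FIRST(g c w) = { g }.
Union: FOLLOW(<rest>) = { EOF, c, g, n, q, w }.

{ EOF, c, g, n, q, w }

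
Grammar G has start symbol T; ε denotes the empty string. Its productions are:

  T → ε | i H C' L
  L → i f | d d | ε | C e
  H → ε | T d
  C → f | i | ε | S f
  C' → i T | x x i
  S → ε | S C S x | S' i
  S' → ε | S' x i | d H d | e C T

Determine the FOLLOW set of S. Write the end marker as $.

In C → S f: add FIRST(f) = { f }.
In S → S C S x: add FIRST(C S x) = { d, e, f, i, x }.
In S → S C S x: add FIRST(x) = { x }.
Union: FOLLOW(S) = { d, e, f, i, x }.

{ d, e, f, i, x }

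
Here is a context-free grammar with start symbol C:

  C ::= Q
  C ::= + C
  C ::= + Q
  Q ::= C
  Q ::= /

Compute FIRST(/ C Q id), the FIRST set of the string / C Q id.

{ / }

/ is a terminal; add {/} and stop.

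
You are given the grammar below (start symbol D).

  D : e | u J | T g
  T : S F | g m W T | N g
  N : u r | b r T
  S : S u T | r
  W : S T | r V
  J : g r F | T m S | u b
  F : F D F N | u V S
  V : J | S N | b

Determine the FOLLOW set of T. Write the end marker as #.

{ #, b, e, g, m, r, u }

In D : T g: add FIRST(g) = { g }.
In T : g m W T: T is at the end, add FOLLOW(T) = { #, b, e, g, m, r, u }.
In N : b r T: T is at the end, add FOLLOW(N) = { #, b, e, g, m, r, u }.
In S : S u T: T is at the end, add FOLLOW(S) = { #, b, e, g, m, r, u }.
In W : S T: T is at the end, add FOLLOW(W) = { b, g, r, u }.
In J : T m S: add FIRST(m S) = { m }.
Union: FOLLOW(T) = { #, b, e, g, m, r, u }.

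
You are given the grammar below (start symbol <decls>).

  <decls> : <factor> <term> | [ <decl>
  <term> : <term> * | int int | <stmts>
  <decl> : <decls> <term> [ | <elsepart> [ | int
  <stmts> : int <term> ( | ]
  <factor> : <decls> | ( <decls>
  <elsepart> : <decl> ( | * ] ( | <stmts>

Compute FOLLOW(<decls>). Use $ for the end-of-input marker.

<decls> is the start symbol, so $ ∈ FOLLOW(<decls>).
In <decl> : <decls> <term> [: add FIRST(<term> [) = { ], int }.
In <factor> : <decls>: <decls> is at the end, add FOLLOW(<factor>) = { ], int }.
In <factor> : ( <decls>: <decls> is at the end, add FOLLOW(<factor>) = { ], int }.
Union: FOLLOW(<decls>) = { $, ], int }.

{ $, ], int }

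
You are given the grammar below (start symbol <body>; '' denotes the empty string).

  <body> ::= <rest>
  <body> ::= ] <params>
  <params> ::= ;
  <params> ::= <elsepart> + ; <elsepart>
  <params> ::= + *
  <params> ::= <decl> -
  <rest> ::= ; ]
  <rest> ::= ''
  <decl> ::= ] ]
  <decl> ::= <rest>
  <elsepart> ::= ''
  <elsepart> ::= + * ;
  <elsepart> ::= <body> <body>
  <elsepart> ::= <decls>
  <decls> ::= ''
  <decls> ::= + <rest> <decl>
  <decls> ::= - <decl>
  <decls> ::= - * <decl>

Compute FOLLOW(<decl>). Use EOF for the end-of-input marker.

In <params> ::= <decl> -: add FIRST(-) = { - }.
In <decls> ::= + <rest> <decl>: <decl> is at the end, add FOLLOW(<decls>) = { EOF, +, ;, ] }.
In <decls> ::= - <decl>: <decl> is at the end, add FOLLOW(<decls>) = { EOF, +, ;, ] }.
In <decls> ::= - * <decl>: <decl> is at the end, add FOLLOW(<decls>) = { EOF, +, ;, ] }.
Union: FOLLOW(<decl>) = { EOF, +, -, ;, ] }.

{ EOF, +, -, ;, ] }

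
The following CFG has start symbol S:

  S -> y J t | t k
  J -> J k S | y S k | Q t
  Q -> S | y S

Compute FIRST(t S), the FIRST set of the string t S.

t is a terminal; add {t} and stop.

{ t }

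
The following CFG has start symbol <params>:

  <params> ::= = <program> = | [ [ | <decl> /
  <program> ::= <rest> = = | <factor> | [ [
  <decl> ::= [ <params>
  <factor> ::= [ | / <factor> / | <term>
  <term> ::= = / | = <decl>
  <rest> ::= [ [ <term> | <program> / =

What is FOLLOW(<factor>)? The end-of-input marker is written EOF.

In <program> ::= <factor>: <factor> is at the end, add FOLLOW(<program>) = { /, = }.
In <factor> ::= / <factor> /: add FIRST(/) = { / }.
Union: FOLLOW(<factor>) = { /, = }.

{ /, = }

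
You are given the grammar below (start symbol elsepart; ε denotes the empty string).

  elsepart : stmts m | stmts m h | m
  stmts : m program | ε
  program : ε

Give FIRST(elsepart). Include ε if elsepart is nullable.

{ m }

From elsepart : stmts m: stmts nullable, take FIRST(stmts) ∪ {m} = { m }.
From elsepart : stmts m h: stmts nullable, take FIRST(stmts) ∪ {m} = { m }.
elsepart : m contributes {m}.
Union: FIRST(elsepart) = { m }.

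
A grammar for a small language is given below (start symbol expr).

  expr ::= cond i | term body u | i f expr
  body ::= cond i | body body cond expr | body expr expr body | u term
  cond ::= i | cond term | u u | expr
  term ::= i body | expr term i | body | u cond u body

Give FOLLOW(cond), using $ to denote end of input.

In expr ::= cond i: add FIRST(i) = { i }.
In body ::= cond i: add FIRST(i) = { i }.
In body ::= body body cond expr: add FIRST(expr) = { i, u }.
In cond ::= cond term: add FIRST(term) = { i, u }.
In term ::= u cond u body: add FIRST(u body) = { u }.
Union: FOLLOW(cond) = { i, u }.

{ i, u }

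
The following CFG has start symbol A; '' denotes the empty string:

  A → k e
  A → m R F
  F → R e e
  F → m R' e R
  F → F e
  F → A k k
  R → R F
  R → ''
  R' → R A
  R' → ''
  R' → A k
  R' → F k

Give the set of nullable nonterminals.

{ R, R' }

Directly nullable (have an ''-production): R, R'.
No other nonterminal has a production whose RHS symbols are all nullable.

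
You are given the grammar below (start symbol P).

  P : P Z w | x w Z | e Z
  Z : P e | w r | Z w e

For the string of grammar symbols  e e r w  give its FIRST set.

e is a terminal; add {e} and stop.

{ e }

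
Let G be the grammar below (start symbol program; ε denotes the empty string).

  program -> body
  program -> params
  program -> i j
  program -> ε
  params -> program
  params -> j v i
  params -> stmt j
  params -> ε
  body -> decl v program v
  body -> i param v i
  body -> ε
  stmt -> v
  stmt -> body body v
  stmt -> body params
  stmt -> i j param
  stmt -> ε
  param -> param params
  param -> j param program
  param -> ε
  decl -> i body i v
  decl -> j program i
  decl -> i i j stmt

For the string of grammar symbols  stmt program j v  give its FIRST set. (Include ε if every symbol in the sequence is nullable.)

Add FIRST(stmt)\{ε} = { i, j, v }; stmt is nullable, continue.
Add FIRST(program)\{ε} = { i, j, v }; program is nullable, continue.
j is a terminal; add {j} and stop.

{ i, j, v }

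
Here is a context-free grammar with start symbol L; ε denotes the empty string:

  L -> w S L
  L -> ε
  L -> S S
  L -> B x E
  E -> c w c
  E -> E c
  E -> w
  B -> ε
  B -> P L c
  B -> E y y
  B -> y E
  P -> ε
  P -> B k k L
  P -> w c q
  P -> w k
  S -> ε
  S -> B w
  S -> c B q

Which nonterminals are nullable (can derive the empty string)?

Directly nullable (have an ε-production): L, B, P, S.
No other nonterminal has a production whose RHS symbols are all nullable.

{ B, L, P, S }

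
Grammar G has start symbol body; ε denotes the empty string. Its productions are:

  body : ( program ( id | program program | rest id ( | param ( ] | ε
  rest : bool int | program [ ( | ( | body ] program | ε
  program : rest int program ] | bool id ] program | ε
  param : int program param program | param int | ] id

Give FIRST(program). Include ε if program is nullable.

{ (, [, ], bool, id, int, ε }

From program : rest int program ]: rest nullable, take FIRST(rest) ∪ {int} = { (, [, ], bool, id, int }.
program : bool id ] program contributes {bool}.
program : ε contributes ε.
Union: FIRST(program) = { (, [, ], bool, id, int, ε }.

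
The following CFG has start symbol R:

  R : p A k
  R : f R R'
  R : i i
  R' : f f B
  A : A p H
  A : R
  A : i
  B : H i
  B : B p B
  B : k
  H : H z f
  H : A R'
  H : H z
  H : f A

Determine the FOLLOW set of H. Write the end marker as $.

In A : A p H: H is at the end, add FOLLOW(A) = { f, i, k, p, z }.
In B : H i: add FIRST(i) = { i }.
In H : H z f: add FIRST(z f) = { z }.
In H : H z: add FIRST(z) = { z }.
Union: FOLLOW(H) = { f, i, k, p, z }.

{ f, i, k, p, z }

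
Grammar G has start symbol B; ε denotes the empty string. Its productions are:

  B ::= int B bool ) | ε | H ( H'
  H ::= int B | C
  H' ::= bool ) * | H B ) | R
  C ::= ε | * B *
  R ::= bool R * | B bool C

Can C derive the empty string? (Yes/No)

Yes

C has an ε-production, so C ⇒ ε.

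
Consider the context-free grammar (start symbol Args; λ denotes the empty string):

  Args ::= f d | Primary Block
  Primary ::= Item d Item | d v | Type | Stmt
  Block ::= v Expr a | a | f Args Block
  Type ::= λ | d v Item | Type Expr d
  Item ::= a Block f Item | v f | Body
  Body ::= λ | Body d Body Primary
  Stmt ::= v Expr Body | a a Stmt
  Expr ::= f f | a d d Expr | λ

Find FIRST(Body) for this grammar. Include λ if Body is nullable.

{ d, λ }

Body ::= λ contributes λ.
From Body ::= Body d Body Primary: Body nullable, take FIRST(Body) ∪ {d} = { d }.
Union: FIRST(Body) = { d, λ }.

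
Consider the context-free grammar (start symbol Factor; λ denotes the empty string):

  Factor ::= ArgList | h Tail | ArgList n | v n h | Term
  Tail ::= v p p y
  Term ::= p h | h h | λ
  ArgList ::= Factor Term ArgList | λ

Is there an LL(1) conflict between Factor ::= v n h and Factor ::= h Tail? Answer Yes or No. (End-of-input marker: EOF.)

FIRST(v n h) = { v } and FIRST(h Tail) = { h }.
The FIRST sets are disjoint and neither alternative is nullable — no conflict.

No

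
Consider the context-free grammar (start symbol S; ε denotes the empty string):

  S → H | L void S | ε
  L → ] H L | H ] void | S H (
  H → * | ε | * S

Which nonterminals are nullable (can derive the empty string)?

Directly nullable (have an ε-production): S, H.
No other nonterminal has a production whose RHS symbols are all nullable.

{ H, S }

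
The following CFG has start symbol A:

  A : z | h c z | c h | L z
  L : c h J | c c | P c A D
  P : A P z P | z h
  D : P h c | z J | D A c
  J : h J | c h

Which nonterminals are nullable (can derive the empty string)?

No nonterminal has an empty production or an RHS whose symbols are all nullable.

{ } (none)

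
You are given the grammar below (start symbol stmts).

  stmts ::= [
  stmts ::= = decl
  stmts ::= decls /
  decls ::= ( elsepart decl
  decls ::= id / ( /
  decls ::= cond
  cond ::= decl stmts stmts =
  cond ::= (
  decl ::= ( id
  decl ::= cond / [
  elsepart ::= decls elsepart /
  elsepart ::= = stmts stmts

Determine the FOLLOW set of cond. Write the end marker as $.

{ (, /, =, id }

In decls ::= cond: cond is at the end, add FOLLOW(decls) = { (, /, =, id }.
In decl ::= cond / [: add FIRST(/ [) = { / }.
Union: FOLLOW(cond) = { (, /, =, id }.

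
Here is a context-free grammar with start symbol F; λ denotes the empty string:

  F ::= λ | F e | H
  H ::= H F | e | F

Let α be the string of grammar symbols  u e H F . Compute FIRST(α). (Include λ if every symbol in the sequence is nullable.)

u is a terminal; add {u} and stop.

{ u }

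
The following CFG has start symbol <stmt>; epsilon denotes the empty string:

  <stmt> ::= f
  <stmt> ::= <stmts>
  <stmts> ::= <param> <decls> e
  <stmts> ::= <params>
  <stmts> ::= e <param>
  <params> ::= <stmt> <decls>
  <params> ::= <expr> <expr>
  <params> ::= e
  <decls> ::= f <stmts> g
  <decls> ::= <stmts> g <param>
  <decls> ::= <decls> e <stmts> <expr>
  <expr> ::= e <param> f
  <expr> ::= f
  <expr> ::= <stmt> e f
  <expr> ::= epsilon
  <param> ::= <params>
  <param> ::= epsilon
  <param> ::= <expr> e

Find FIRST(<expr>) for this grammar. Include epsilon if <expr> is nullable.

<expr> ::= e <param> f contributes {e}.
<expr> ::= f contributes {f}.
From <expr> ::= <stmt> e f: <stmt> nullable, take FIRST(<stmt>) ∪ {e} = { e, f, g }.
<expr> ::= epsilon contributes epsilon.
Union: FIRST(<expr>) = { e, f, g, epsilon }.

{ e, f, g, epsilon }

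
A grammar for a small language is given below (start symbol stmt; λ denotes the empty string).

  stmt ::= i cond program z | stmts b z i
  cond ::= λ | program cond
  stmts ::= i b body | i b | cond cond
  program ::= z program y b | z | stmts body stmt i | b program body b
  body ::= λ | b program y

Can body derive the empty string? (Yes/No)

body has an λ-production, so body ⇒ λ.

Yes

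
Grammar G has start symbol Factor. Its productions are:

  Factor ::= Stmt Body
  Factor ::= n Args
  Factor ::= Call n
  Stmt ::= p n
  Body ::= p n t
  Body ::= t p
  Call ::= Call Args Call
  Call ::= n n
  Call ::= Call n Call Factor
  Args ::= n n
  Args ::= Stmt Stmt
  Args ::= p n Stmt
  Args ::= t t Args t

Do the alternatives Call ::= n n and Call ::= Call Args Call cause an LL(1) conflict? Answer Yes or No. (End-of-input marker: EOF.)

Yes

FIRST(n n) = { n } and FIRST(Call Args Call) = { n }.
Both contain n, so the two alternatives are not disjoint — LL(1) conflict.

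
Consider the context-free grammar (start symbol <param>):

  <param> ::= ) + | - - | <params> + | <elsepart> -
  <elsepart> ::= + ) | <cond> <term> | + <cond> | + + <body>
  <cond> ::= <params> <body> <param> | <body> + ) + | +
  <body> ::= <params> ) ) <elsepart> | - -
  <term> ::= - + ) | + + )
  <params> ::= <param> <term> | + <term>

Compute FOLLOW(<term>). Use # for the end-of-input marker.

{ ), +, - }

In <elsepart> ::= <cond> <term>: <term> is at the end, add FOLLOW(<elsepart>) = { ), +, - }.
In <params> ::= <param> <term>: <term> is at the end, add FOLLOW(<params>) = { ), +, - }.
In <params> ::= + <term>: <term> is at the end, add FOLLOW(<params>) = { ), +, - }.
Union: FOLLOW(<term>) = { ), +, - }.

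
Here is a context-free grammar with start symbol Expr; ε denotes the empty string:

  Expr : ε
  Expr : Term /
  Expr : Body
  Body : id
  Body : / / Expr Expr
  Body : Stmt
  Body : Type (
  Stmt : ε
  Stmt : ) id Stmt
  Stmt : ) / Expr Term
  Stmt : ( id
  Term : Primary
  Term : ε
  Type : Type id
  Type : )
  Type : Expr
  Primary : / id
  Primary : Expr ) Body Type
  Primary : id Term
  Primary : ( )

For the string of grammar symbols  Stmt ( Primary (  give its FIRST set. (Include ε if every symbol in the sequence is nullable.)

Add FIRST(Stmt)\{ε} = { (, ) }; Stmt is nullable, continue.
( is a terminal; add {(} and stop.

{ (, ) }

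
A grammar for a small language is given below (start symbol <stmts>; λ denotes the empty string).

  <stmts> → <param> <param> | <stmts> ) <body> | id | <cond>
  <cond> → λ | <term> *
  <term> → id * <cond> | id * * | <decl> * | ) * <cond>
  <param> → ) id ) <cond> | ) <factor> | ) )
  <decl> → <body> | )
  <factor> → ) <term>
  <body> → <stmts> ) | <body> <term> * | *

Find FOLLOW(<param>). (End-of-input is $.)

{ $, ) }

In <stmts> → <param> <param>: add FIRST(<param>) = { ) }.
In <stmts> → <param> <param>: <param> is at the end, add FOLLOW(<stmts>) = { $, ) }.
Union: FOLLOW(<param>) = { $, ) }.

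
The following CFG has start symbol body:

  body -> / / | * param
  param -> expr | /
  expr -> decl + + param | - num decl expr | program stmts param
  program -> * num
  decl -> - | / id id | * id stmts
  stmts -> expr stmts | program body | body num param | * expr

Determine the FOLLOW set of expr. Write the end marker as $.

In param -> expr: expr is at the end, add FOLLOW(param) = { $, *, +, -, /, num }.
In expr -> - num decl expr: expr is at the end, add FOLLOW(expr) = { $, *, +, -, /, num }.
In stmts -> expr stmts: add FIRST(stmts) = { *, -, / }.
In stmts -> * expr: expr is at the end, add FOLLOW(stmts) = { *, +, -, / }.
Union: FOLLOW(expr) = { $, *, +, -, /, num }.

{ $, *, +, -, /, num }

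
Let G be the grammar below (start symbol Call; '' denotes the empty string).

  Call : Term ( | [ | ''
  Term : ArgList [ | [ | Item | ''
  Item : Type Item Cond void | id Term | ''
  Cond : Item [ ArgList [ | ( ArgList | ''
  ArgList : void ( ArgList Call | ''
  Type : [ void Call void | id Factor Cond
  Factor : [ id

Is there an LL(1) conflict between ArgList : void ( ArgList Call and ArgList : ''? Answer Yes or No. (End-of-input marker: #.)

Yes

FIRST(void ( ArgList Call) = { void } and FIRST('') = { '' }.
The second alternative is nullable and FOLLOW(ArgList) = { (, [, id, void } shares void with FIRST of the first — conflict.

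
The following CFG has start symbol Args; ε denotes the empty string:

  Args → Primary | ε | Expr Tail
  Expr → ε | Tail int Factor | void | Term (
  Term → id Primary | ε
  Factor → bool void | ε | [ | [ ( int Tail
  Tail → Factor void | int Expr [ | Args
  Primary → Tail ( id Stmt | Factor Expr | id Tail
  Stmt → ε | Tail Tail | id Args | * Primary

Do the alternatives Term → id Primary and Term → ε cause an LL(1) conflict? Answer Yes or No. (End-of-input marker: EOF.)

FIRST(id Primary) = { id } and FIRST(ε) = { ε }.
The second is nullable but FOLLOW(Term) = { ( } is disjoint from FIRST of the first.

No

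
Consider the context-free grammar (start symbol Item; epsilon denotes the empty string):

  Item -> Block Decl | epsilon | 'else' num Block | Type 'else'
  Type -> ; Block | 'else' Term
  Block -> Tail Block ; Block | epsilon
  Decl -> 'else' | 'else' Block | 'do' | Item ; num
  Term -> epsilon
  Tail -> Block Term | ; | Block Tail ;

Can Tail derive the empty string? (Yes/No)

Yes

Tail -> Block Term and each of Block, Term is nullable, so Tail ⇒* epsilon.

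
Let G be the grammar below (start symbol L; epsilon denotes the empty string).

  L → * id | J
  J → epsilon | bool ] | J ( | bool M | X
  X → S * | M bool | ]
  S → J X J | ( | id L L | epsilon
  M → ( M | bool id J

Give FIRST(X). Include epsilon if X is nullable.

{ (, *, ], bool, id }

From X → S *: S nullable, take FIRST(S) ∪ {*} = { (, *, ], bool, id }.
From X → M bool: add FIRST(M) = { (, bool }.
X → ] contributes {]}.
Union: FIRST(X) = { (, *, ], bool, id }.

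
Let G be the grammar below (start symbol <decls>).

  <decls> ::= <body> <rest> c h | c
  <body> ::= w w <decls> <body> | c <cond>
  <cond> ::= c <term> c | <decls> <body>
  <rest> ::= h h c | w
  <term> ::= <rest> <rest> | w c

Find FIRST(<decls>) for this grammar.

From <decls> ::= <body> <rest> c h: add FIRST(<body>) = { c, w }.
<decls> ::= c contributes {c}.
Union: FIRST(<decls>) = { c, w }.

{ c, w }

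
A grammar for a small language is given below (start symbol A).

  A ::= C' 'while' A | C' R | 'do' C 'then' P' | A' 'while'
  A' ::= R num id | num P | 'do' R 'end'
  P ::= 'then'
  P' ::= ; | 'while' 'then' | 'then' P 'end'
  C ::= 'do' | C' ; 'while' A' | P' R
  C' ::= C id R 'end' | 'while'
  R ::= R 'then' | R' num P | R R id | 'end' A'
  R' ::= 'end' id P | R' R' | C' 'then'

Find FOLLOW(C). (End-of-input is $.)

{ 'then', id }

In A ::= 'do' C 'then' P': add FIRST('then' P') = { 'then' }.
In C' ::= C id R 'end': add FIRST(id R 'end') = { id }.
Union: FOLLOW(C) = { 'then', id }.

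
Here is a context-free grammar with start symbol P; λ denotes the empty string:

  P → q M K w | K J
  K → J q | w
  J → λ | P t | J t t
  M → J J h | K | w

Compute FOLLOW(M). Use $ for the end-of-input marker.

In P → q M K w: add FIRST(K w) = { q, t, w }.
Union: FOLLOW(M) = { q, t, w }.

{ q, t, w }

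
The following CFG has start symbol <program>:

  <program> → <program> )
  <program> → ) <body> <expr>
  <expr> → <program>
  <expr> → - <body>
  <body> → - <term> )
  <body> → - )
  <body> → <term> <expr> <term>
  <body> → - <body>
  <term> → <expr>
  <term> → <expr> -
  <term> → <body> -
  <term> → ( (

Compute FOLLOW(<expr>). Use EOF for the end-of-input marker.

{ EOF, (, ), - }

In <program> → ) <body> <expr>: <expr> is at the end, add FOLLOW(<program>) = { EOF, (, ), - }.
In <body> → <term> <expr> <term>: add FIRST(<term>) = { (, ), - }.
In <term> → <expr>: <expr> is at the end, add FOLLOW(<term>) = { EOF, (, ), - }.
In <term> → <expr> -: add FIRST(-) = { - }.
Union: FOLLOW(<expr>) = { EOF, (, ), - }.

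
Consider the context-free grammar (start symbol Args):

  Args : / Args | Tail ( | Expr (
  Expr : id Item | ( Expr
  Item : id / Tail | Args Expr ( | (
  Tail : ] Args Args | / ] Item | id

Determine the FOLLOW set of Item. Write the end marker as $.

In Expr : id Item: Item is at the end, add FOLLOW(Expr) = { ( }.
In Tail : / ] Item: Item is at the end, add FOLLOW(Tail) = { ( }.
Union: FOLLOW(Item) = { ( }.

{ ( }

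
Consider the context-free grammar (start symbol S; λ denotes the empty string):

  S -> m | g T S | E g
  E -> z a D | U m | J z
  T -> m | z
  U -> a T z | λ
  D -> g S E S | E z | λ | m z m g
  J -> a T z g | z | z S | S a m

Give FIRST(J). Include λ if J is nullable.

{ a, g, m, z }

J -> a T z g contributes {a}.
J -> z contributes {z}.
J -> z S contributes {z}.
From J -> S a m: add FIRST(S) = { a, g, m, z }.
Union: FIRST(J) = { a, g, m, z }.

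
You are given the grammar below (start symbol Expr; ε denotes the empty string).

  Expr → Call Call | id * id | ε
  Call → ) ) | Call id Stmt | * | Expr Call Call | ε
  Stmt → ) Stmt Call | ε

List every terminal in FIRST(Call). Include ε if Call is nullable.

{ ), *, id, ε }

Call → ) ) contributes {)}.
From Call → Call id Stmt: Call nullable, take FIRST(Call) ∪ {id} = { ), *, id }.
Call → * contributes {*}.
From Call → Expr Call Call: Expr, Call, Call nullable, take FIRST(Expr) ∪ FIRST(Call) ∪ FIRST(Call) = { ), *, id }; also ε since the whole RHS is nullable.
Call → ε contributes ε.
Union: FIRST(Call) = { ), *, id, ε }.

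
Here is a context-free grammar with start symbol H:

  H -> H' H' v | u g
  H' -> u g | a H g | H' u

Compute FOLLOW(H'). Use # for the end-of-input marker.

In H -> H' H' v: add FIRST(H' v) = { a, u }.
In H -> H' H' v: add FIRST(v) = { v }.
In H' -> H' u: add FIRST(u) = { u }.
Union: FOLLOW(H') = { a, u, v }.

{ a, u, v }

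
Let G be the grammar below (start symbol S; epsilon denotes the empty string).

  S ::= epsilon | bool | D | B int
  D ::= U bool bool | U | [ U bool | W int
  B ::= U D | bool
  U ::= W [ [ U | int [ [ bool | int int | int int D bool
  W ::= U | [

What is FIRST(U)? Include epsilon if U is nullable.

From U ::= W [ [ U: add FIRST(W) = { [, int }.
U ::= int [ [ bool contributes {int}.
U ::= int int contributes {int}.
U ::= int int D bool contributes {int}.
Union: FIRST(U) = { [, int }.

{ [, int }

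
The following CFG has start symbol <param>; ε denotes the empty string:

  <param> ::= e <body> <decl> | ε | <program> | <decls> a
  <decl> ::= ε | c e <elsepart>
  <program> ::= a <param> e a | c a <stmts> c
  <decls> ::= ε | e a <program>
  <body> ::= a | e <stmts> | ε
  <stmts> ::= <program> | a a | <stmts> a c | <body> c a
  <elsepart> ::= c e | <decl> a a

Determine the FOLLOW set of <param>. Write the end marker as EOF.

<param> is the start symbol, so EOF ∈ FOLLOW(<param>).
In <program> ::= a <param> e a: add FIRST(e a) = { e }.
Union: FOLLOW(<param>) = { EOF, e }.

{ EOF, e }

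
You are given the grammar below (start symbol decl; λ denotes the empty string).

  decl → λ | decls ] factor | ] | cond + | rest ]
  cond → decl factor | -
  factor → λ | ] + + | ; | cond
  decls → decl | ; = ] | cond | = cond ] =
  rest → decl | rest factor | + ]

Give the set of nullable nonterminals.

Directly nullable (have an λ-production): decl, factor.
cond → decl factor with every symbol nullable, so cond is nullable.
decls → decl with every symbol nullable, so decls is nullable.
rest → decl with every symbol nullable, so rest is nullable.

{ cond, decl, decls, factor, rest }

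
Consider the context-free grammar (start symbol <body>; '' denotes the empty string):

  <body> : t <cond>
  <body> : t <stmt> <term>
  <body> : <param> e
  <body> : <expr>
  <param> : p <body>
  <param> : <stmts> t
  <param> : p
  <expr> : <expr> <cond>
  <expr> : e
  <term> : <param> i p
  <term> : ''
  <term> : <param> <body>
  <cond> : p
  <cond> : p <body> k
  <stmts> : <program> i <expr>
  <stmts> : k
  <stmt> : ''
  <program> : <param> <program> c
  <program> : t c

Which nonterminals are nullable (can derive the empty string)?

Directly nullable (have an ''-production): <term>, <stmt>.
No other nonterminal has a production whose RHS symbols are all nullable.

{ <stmt>, <term> }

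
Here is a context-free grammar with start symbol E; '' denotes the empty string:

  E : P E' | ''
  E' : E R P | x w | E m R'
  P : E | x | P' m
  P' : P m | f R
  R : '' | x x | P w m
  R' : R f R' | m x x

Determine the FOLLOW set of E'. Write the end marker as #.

{ #, f, m, w, x }

In E : P E': E' is at the end, add FOLLOW(E) = { #, f, m, w, x }.
Union: FOLLOW(E') = { #, f, m, w, x }.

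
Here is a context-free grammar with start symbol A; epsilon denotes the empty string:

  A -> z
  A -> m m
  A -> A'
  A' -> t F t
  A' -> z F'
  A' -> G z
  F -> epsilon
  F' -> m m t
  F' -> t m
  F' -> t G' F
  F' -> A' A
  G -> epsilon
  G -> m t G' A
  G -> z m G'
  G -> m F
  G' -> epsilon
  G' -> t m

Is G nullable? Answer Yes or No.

G has an epsilon-production, so G ⇒ epsilon.

Yes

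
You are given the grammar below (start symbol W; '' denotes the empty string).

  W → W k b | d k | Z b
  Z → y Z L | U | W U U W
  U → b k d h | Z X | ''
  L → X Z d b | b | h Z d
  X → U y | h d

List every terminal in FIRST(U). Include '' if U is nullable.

U → b k d h contributes {b}.
From U → Z X: Z nullable, take FIRST(Z) ∪ FIRST(X) = { b, d, h, y }.
U → '' contributes ''.
Union: FIRST(U) = { b, d, h, y, '' }.

{ b, d, h, y, '' }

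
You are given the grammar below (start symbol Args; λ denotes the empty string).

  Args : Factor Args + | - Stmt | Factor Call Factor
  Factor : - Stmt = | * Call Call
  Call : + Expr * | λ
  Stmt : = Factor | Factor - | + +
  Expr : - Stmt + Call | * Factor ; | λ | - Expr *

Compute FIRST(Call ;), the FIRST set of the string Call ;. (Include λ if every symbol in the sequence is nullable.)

Add FIRST(Call)\{λ} = { + }; Call is nullable, continue.
; is a terminal; add {;} and stop.

{ +, ; }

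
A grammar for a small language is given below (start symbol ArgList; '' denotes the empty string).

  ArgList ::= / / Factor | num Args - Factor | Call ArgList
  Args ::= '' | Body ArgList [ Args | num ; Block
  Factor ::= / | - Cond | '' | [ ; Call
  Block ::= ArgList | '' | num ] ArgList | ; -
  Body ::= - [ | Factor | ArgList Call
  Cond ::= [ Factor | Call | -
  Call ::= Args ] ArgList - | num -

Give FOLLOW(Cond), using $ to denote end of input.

{ $, -, /, [, ], num }

In Factor ::= - Cond: Cond is at the end, add FOLLOW(Factor) = { $, -, /, [, ], num }.
Union: FOLLOW(Cond) = { $, -, /, [, ], num }.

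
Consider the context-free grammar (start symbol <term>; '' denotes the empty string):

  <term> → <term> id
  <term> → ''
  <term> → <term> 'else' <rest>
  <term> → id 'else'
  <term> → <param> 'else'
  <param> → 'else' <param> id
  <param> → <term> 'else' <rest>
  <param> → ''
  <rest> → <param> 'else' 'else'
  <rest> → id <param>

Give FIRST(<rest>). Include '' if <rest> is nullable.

{ 'else', id }

From <rest> → <param> 'else' 'else': <param> nullable, take FIRST(<param>) ∪ {'else'} = { 'else', id }.
<rest> → id <param> contributes {id}.
Union: FIRST(<rest>) = { 'else', id }.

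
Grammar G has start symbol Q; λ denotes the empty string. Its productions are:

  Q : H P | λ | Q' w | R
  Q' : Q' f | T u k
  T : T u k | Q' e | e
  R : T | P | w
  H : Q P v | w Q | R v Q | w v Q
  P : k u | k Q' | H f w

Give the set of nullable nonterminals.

{ Q }

Directly nullable (have an λ-production): Q.
No other nonterminal has a production whose RHS symbols are all nullable.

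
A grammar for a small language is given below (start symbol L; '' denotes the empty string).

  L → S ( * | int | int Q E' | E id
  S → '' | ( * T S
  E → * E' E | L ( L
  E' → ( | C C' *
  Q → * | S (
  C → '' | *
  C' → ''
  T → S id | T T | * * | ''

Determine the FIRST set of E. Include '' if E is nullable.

{ (, *, int }

E → * E' E contributes {*}.
From E → L ( L: add FIRST(L) = { (, *, int }.
Union: FIRST(E) = { (, *, int }.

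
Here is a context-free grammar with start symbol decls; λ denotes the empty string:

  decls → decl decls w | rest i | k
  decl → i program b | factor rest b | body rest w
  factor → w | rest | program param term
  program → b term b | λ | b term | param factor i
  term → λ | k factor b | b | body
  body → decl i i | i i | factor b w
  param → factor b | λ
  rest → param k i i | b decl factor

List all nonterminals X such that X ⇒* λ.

Directly nullable (have an λ-production): program, term, param.
factor → program param term with every symbol nullable, so factor is nullable.
No other nonterminal has a production whose RHS symbols are all nullable.

{ factor, param, program, term }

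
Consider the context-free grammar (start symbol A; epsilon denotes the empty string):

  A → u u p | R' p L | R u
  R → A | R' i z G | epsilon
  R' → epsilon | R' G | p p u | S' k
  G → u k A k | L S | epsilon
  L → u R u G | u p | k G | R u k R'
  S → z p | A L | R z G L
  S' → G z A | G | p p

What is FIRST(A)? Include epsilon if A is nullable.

A → u u p contributes {u}.
From A → R' p L: R' nullable, take FIRST(R') ∪ {p} = { i, k, p, u, z }.
From A → R u: R nullable, take FIRST(R) ∪ {u} = { i, k, p, u, z }.
Union: FIRST(A) = { i, k, p, u, z }.

{ i, k, p, u, z }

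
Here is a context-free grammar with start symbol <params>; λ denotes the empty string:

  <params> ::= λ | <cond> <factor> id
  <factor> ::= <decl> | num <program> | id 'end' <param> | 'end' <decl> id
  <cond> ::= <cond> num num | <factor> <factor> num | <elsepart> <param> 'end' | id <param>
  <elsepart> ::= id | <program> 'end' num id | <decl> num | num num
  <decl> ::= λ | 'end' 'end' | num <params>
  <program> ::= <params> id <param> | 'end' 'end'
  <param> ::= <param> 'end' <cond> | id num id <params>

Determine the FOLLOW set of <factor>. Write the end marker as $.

In <params> ::= <cond> <factor> id: add FIRST(id) = { id }.
In <cond> ::= <factor> <factor> num: add FIRST(<factor> num) = { 'end', id, num }.
In <cond> ::= <factor> <factor> num: add FIRST(num) = { num }.
Union: FOLLOW(<factor>) = { 'end', id, num }.

{ 'end', id, num }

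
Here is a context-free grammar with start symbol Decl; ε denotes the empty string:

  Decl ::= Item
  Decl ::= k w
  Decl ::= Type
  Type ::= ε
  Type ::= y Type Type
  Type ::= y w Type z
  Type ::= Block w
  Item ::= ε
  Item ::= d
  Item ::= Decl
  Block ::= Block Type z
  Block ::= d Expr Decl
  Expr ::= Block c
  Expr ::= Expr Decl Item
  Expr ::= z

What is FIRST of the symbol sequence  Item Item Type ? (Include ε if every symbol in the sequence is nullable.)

Add FIRST(Item)\{ε} = { d, k, y }; Item is nullable, continue.
Add FIRST(Item)\{ε} = { d, k, y }; Item is nullable, continue.
Add FIRST(Type)\{ε} = { d, y }; Type is nullable, continue.
Every symbol is nullable, so include ε.

{ d, k, y, ε }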